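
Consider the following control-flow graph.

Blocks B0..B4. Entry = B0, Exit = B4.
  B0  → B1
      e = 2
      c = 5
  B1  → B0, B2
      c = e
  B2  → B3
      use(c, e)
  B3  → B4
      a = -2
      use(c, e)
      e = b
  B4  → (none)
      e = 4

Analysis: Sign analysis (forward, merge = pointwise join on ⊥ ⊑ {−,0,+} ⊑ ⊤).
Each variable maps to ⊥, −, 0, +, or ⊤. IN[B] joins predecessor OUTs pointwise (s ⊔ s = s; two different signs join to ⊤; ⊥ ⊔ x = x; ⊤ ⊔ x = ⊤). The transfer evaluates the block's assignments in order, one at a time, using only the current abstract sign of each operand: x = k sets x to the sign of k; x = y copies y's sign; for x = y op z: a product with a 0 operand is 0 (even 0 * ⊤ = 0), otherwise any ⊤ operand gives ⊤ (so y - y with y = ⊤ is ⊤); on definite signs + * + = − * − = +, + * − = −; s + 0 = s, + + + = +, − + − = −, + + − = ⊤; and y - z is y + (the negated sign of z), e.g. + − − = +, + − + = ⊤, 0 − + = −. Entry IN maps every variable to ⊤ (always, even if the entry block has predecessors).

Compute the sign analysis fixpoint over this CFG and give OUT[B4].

Answer: {a: -, b: ⊤, c: +, d: ⊤, e: +, f: ⊤}

Trace:
Fixpoint table:
  B0:  IN=(all ⊤)  OUT={c:+, e:+; rest ⊤}
  B1:  IN={c:+, e:+; rest ⊤}  OUT={c:+, e:+; rest ⊤}
  B2:  IN={c:+, e:+; rest ⊤}  OUT={c:+, e:+; rest ⊤}
  B3:  IN={c:+, e:+; rest ⊤}  OUT={a:-, c:+; rest ⊤}
  B4:  IN={a:-, c:+; rest ⊤}  OUT={a:-, c:+, e:+; rest ⊤}

Merge at B4: IN[B4] = OUT[B3] = {a: -, b: ⊤, c: +, d: ⊤, e: ⊤, f: ⊤}
Applying B4's transfer function to that IN value gives OUT[B4] (row B4 above).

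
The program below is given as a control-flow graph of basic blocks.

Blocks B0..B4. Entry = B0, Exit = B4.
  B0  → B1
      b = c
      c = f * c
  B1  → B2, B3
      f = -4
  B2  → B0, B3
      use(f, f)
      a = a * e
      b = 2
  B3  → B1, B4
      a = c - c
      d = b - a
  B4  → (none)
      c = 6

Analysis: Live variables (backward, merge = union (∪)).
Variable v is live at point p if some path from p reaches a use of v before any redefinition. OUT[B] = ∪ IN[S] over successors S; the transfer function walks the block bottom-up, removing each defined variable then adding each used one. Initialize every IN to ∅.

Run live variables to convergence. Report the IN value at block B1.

Answer: {a, b, c, e}

Trace:
Converged values:
  B0: | IN={a, c, e, f} | OUT={a, b, c, e}
  B1: | IN={a, b, c, e} | OUT={a, b, c, e, f}
  B2: | IN={a, c, e, f} | OUT={a, b, c, e, f}
  B3: | IN={b, c, e} | OUT={a, b, c, e}
  B4: | IN={} | OUT={}

Merge at B1: OUT[B1] = IN[B2] ⊔ IN[B3] = {a, b, c, e, f}
Applying B1's transfer function to that OUT value gives IN[B1] (row B1 above).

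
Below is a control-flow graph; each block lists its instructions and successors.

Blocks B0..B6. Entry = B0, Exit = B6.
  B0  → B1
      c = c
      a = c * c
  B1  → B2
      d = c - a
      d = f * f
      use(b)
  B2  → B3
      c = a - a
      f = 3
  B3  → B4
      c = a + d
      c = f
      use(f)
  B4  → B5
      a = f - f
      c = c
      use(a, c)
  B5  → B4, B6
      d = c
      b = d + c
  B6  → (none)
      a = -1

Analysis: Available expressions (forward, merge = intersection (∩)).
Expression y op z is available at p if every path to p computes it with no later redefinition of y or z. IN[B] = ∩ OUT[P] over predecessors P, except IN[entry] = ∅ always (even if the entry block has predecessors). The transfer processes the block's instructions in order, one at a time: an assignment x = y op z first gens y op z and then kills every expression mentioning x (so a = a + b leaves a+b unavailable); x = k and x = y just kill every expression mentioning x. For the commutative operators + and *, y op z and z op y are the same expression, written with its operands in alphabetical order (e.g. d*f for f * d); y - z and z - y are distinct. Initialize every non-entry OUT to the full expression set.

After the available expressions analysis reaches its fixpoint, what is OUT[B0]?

Answer: {c*c}

Trace:
Per-block solution:
  B0:  IN={}  OUT={c*c}
  B1:  IN={c*c}  OUT={c*c, c-a, f*f}
  B2:  IN={c*c, c-a, f*f}  OUT={a-a}
  B3:  IN={a-a}  OUT={a+d, a-a}
  B4:  IN={}  OUT={f-f}
  B5:  IN={f-f}  OUT={c+d, f-f}
  B6:  IN={c+d, f-f}  OUT={c+d, f-f}

B0 is the boundary node: IN[B0] = {}
Applying B0's transfer function to that IN value gives OUT[B0] (row B0 above).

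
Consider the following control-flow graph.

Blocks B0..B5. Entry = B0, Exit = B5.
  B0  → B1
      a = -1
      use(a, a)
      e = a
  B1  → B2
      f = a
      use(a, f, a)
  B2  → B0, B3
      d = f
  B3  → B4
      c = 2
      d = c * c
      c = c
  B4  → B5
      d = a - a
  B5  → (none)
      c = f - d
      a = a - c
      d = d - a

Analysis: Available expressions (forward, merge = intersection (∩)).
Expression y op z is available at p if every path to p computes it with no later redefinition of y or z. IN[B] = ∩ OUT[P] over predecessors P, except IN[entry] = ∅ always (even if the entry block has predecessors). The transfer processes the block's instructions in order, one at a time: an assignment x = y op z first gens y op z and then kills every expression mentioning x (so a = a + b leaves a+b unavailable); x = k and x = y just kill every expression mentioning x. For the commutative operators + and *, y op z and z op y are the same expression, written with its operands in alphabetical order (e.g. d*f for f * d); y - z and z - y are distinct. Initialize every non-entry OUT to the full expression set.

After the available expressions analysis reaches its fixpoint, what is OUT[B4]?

Per-block solution:
  B0: | IN={} | OUT={}
  B1: | IN={} | OUT={}
  B2: | IN={} | OUT={}
  B3: | IN={} | OUT={}
  B4: | IN={} | OUT={a-a}
  B5: | IN={a-a} | OUT={}

Merge at B4: IN[B4] = OUT[B3] = {}
Applying B4's transfer function to that IN value gives OUT[B4] (row B4 above).

Answer: {a-a}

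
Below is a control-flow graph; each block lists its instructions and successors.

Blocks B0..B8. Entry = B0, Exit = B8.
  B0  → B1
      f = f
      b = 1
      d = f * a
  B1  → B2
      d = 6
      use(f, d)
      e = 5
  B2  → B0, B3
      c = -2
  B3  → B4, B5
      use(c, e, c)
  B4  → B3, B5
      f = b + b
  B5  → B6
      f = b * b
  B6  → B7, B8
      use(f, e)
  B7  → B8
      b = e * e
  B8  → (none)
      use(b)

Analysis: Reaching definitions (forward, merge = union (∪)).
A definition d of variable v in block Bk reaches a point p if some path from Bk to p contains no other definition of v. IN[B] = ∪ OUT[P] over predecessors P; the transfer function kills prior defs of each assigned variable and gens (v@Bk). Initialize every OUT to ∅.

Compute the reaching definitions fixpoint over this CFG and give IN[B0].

Answer: {b@B0, c@B2, d@B1, e@B1, f@B0}

Derivation:
Converged values:
  B0:  IN={b@B0, c@B2, d@B1, e@B1, f@B0}  OUT={b@B0, c@B2, d@B0, e@B1, f@B0}
  B1:  IN={b@B0, c@B2, d@B0, e@B1, f@B0}  OUT={b@B0, c@B2, d@B1, e@B1, f@B0}
  B2:  IN={b@B0, c@B2, d@B1, e@B1, f@B0}  OUT={b@B0, c@B2, d@B1, e@B1, f@B0}
  B3:  IN={b@B0, c@B2, d@B1, e@B1, f@B0, f@B4}  OUT={b@B0, c@B2, d@B1, e@B1, f@B0, f@B4}
  B4:  IN={b@B0, c@B2, d@B1, e@B1, f@B0, f@B4}  OUT={b@B0, c@B2, d@B1, e@B1, f@B4}
  B5:  IN={b@B0, c@B2, d@B1, e@B1, f@B0, f@B4}  OUT={b@B0, c@B2, d@B1, e@B1, f@B5}
  B6:  IN={b@B0, c@B2, d@B1, e@B1, f@B5}  OUT={b@B0, c@B2, d@B1, e@B1, f@B5}
  B7:  IN={b@B0, c@B2, d@B1, e@B1, f@B5}  OUT={b@B7, c@B2, d@B1, e@B1, f@B5}
  B8:  IN={b@B0, b@B7, c@B2, d@B1, e@B1, f@B5}  OUT={b@B0, b@B7, c@B2, d@B1, e@B1, f@B5}

Merge at B0 (entry node, so the boundary value {} is joined with the incoming edge(s)): IN[B0] = {} ⊔ OUT[B2] = {b@B0, c@B2, d@B1, e@B1, f@B0}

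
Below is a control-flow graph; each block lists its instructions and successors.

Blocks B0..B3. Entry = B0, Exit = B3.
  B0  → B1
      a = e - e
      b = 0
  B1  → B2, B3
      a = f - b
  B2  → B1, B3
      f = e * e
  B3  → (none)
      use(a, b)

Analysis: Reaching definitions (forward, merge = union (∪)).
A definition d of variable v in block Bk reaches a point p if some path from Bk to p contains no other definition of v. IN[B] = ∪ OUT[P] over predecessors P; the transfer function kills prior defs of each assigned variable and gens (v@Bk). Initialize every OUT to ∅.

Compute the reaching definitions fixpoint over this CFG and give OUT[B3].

Per-block solution:
  B0:  IN={}  OUT={a@B0, b@B0}
  B1:  IN={a@B0, a@B1, b@B0, f@B2}  OUT={a@B1, b@B0, f@B2}
  B2:  IN={a@B1, b@B0, f@B2}  OUT={a@B1, b@B0, f@B2}
  B3:  IN={a@B1, b@B0, f@B2}  OUT={a@B1, b@B0, f@B2}

Merge at B3: IN[B3] = OUT[B1] ⊔ OUT[B2] = {a@B1, b@B0, f@B2}
Applying B3's transfer function to that IN value gives OUT[B3] (row B3 above).

Answer: {a@B1, b@B0, f@B2}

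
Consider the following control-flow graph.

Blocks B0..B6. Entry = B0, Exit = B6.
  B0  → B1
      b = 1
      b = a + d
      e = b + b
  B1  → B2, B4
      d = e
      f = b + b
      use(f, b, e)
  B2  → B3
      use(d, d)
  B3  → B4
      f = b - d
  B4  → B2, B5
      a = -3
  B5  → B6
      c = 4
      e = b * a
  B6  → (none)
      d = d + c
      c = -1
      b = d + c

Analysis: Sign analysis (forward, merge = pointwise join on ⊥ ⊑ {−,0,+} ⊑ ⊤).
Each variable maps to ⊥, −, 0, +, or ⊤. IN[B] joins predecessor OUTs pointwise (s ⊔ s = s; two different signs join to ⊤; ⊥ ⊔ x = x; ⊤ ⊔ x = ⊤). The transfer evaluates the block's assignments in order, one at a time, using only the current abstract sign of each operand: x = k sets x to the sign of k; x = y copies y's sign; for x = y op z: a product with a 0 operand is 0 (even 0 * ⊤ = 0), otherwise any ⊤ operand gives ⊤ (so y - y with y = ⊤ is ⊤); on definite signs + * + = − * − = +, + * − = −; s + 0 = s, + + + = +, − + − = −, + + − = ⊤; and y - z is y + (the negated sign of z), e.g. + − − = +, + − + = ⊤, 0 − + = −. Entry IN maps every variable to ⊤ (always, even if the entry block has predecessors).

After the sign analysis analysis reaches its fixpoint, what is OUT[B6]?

Answer: {a: -, b: ⊤, c: -, d: ⊤, e: ⊤, f: ⊤}

Trace:
Converged values:
  B0: | IN=(all ⊤) | OUT=(all ⊤)
  B1: | IN=(all ⊤) | OUT=(all ⊤)
  B2: | IN=(all ⊤) | OUT=(all ⊤)
  B3: | IN=(all ⊤) | OUT=(all ⊤)
  B4: | IN=(all ⊤) | OUT={a:-; rest ⊤}
  B5: | IN={a:-; rest ⊤} | OUT={a:-, c:+; rest ⊤}
  B6: | IN={a:-, c:+; rest ⊤} | OUT={a:-, c:-; rest ⊤}

Merge at B6: IN[B6] = OUT[B5] = {a: -, b: ⊤, c: +, d: ⊤, e: ⊤, f: ⊤}
Applying B6's transfer function to that IN value gives OUT[B6] (row B6 above).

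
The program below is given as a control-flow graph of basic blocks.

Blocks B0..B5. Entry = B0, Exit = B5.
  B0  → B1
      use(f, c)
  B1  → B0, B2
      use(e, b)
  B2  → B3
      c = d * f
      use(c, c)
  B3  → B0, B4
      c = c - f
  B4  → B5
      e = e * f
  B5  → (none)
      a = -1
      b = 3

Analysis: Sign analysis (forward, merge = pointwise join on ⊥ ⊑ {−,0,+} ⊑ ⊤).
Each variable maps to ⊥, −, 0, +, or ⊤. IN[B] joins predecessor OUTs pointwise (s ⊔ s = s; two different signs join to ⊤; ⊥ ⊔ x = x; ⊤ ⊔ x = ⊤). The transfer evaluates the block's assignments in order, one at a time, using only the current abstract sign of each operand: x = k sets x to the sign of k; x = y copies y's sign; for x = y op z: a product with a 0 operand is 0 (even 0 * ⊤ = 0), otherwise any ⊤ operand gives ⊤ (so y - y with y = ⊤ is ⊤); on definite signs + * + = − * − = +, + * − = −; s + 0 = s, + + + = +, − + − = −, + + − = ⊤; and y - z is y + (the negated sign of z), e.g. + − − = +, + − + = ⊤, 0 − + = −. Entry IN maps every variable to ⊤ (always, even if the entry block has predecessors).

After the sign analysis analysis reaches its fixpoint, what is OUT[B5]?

Fixpoint table:
  B0: | IN=(all ⊤) | OUT=(all ⊤)
  B1: | IN=(all ⊤) | OUT=(all ⊤)
  B2: | IN=(all ⊤) | OUT=(all ⊤)
  B3: | IN=(all ⊤) | OUT=(all ⊤)
  B4: | IN=(all ⊤) | OUT=(all ⊤)
  B5: | IN=(all ⊤) | OUT={a:-, b:+; rest ⊤}

Merge at B5: IN[B5] = OUT[B4] = {a: ⊤, b: ⊤, c: ⊤, d: ⊤, e: ⊤, f: ⊤}
Applying B5's transfer function to that IN value gives OUT[B5] (row B5 above).

Answer: {a: -, b: +, c: ⊤, d: ⊤, e: ⊤, f: ⊤}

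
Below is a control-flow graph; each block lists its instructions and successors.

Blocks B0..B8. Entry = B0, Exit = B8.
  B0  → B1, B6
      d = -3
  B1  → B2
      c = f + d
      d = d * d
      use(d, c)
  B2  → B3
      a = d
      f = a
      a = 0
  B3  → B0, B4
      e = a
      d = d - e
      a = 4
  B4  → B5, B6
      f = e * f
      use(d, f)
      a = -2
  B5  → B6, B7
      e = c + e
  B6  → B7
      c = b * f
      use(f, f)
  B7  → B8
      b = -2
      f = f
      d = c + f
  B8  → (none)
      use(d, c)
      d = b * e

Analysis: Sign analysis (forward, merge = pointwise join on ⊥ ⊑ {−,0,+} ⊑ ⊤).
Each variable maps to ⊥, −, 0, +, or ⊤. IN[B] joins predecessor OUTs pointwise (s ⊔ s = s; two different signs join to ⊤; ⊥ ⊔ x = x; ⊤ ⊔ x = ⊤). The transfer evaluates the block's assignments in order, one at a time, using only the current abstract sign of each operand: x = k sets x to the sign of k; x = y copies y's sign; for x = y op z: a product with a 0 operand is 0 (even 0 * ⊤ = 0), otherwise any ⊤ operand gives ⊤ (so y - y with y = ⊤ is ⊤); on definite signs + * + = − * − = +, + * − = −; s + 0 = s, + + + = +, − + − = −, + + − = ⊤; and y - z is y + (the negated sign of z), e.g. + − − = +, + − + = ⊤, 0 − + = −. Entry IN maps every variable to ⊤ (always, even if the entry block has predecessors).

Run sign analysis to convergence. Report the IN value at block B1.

Per-block solution:
  B0: | IN=(all ⊤) | OUT={d:-; rest ⊤}
  B1: | IN={d:-; rest ⊤} | OUT={d:+; rest ⊤}
  B2: | IN={d:+; rest ⊤} | OUT={a:0, d:+, f:+; rest ⊤}
  B3: | IN={a:0, d:+, f:+; rest ⊤} | OUT={a:+, d:+, e:0, f:+; rest ⊤}
  B4: | IN={a:+, d:+, e:0, f:+; rest ⊤} | OUT={a:-, d:+, e:0, f:0; rest ⊤}
  B5: | IN={a:-, d:+, e:0, f:0; rest ⊤} | OUT={a:-, d:+, f:0; rest ⊤}
  B6: | IN=(all ⊤) | OUT=(all ⊤)
  B7: | IN=(all ⊤) | OUT={b:-; rest ⊤}
  B8: | IN={b:-; rest ⊤} | OUT={b:-; rest ⊤}

Merge at B1: IN[B1] = OUT[B0] = {a: ⊤, b: ⊤, c: ⊤, d: -, e: ⊤, f: ⊤}

Answer: {a: ⊤, b: ⊤, c: ⊤, d: -, e: ⊤, f: ⊤}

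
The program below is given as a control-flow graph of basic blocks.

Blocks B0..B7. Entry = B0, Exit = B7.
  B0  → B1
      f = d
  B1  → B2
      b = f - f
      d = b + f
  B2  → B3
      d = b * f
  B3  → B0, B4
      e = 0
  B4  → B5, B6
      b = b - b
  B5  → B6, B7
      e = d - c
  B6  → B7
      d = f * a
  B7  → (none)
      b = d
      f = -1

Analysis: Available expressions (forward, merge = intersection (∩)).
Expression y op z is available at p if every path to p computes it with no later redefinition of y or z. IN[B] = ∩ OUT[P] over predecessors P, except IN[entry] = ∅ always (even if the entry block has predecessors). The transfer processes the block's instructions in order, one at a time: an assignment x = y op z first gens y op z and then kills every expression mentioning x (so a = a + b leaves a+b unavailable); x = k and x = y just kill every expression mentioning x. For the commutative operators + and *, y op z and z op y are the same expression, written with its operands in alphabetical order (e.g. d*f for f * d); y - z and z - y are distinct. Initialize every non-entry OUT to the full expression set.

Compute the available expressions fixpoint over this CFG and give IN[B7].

Converged values:
  B0: | IN={} | OUT={}
  B1: | IN={} | OUT={b+f, f-f}
  B2: | IN={b+f, f-f} | OUT={b*f, b+f, f-f}
  B3: | IN={b*f, b+f, f-f} | OUT={b*f, b+f, f-f}
  B4: | IN={b*f, b+f, f-f} | OUT={f-f}
  B5: | IN={f-f} | OUT={d-c, f-f}
  B6: | IN={f-f} | OUT={a*f, f-f}
  B7: | IN={f-f} | OUT={}

Merge at B7: IN[B7] = OUT[B5] ∩ OUT[B6] = {f-f}

Answer: {f-f}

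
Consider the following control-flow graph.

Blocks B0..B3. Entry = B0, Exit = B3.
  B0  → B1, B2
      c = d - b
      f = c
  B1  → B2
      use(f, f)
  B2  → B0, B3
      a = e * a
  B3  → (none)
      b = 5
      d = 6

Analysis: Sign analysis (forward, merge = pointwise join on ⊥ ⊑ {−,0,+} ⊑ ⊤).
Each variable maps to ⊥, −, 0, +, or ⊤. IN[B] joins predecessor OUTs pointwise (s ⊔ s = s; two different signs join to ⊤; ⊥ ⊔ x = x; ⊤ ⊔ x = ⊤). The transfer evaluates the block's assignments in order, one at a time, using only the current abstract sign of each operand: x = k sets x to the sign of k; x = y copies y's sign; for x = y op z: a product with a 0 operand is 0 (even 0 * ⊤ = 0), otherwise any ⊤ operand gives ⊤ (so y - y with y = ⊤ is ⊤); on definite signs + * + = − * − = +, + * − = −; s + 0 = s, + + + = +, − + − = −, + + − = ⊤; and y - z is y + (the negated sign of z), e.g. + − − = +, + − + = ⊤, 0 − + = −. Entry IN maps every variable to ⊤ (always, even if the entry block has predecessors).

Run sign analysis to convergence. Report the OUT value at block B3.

Per-block solution:
  B0: | IN=(all ⊤) | OUT=(all ⊤)
  B1: | IN=(all ⊤) | OUT=(all ⊤)
  B2: | IN=(all ⊤) | OUT=(all ⊤)
  B3: | IN=(all ⊤) | OUT={b:+, d:+; rest ⊤}

Merge at B3: IN[B3] = OUT[B2] = {a: ⊤, b: ⊤, c: ⊤, d: ⊤, e: ⊤, f: ⊤}
Applying B3's transfer function to that IN value gives OUT[B3] (row B3 above).

Answer: {a: ⊤, b: +, c: ⊤, d: +, e: ⊤, f: ⊤}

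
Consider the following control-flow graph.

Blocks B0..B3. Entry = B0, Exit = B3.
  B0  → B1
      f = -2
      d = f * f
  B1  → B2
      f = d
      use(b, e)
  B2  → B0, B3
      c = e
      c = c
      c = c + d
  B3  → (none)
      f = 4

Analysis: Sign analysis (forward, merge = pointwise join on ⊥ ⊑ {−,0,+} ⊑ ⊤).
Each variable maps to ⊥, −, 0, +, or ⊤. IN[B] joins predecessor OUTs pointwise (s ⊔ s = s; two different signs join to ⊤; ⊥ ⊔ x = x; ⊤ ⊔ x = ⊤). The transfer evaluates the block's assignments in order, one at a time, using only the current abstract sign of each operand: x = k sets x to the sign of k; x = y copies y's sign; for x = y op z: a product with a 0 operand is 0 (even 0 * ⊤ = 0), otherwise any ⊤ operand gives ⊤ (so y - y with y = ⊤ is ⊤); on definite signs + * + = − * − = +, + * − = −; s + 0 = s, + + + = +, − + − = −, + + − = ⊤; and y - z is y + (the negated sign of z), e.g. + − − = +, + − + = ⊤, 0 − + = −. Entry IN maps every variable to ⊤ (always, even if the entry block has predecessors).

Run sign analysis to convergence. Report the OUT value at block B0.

Fixpoint table:
  B0:   IN=(all ⊤)   OUT={d:+, f:-; rest ⊤}
  B1:   IN={d:+, f:-; rest ⊤}   OUT={d:+, f:+; rest ⊤}
  B2:   IN={d:+, f:+; rest ⊤}   OUT={d:+, f:+; rest ⊤}
  B3:   IN={d:+, f:+; rest ⊤}   OUT={d:+, f:+; rest ⊤}

Merge at B0 (entry node, so the boundary value (all ⊤) is joined with the incoming edge(s)): IN[B0] = (all ⊤) ⊔ OUT[B2] = {a: ⊤, b: ⊤, c: ⊤, d: ⊤, e: ⊤, f: ⊤}
Applying B0's transfer function to that IN value gives OUT[B0] (row B0 above).

Answer: {a: ⊤, b: ⊤, c: ⊤, d: +, e: ⊤, f: -}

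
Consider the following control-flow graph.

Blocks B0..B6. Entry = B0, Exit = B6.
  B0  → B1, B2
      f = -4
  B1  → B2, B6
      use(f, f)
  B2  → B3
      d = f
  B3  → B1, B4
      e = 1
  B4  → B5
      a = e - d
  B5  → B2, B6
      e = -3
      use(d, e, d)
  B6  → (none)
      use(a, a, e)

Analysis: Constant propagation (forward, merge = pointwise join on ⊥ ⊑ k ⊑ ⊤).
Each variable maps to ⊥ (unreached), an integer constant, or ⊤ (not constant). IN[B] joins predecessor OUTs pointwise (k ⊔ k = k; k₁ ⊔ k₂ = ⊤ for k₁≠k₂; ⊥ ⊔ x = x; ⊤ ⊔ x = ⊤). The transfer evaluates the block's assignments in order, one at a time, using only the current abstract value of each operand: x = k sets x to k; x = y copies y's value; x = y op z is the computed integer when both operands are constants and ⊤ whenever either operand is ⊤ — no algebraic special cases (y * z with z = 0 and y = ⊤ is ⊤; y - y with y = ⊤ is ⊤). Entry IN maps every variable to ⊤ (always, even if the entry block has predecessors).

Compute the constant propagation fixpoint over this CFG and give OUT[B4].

Per-block solution:
  B0:  IN=(all ⊤)  OUT={f:-4; rest ⊤}
  B1:  IN={f:-4; rest ⊤}  OUT={f:-4; rest ⊤}
  B2:  IN={f:-4; rest ⊤}  OUT={d:-4, f:-4; rest ⊤}
  B3:  IN={d:-4, f:-4; rest ⊤}  OUT={d:-4, e:1, f:-4; rest ⊤}
  B4:  IN={d:-4, e:1, f:-4; rest ⊤}  OUT={a:5, d:-4, e:1, f:-4; rest ⊤}
  B5:  IN={a:5, d:-4, e:1, f:-4; rest ⊤}  OUT={a:5, d:-4, e:-3, f:-4; rest ⊤}
  B6:  IN={f:-4; rest ⊤}  OUT={f:-4; rest ⊤}

Merge at B4: IN[B4] = OUT[B3] = {a: ⊤, b: ⊤, c: ⊤, d: -4, e: 1, f: -4}
Applying B4's transfer function to that IN value gives OUT[B4] (row B4 above).

Answer: {a: 5, b: ⊤, c: ⊤, d: -4, e: 1, f: -4}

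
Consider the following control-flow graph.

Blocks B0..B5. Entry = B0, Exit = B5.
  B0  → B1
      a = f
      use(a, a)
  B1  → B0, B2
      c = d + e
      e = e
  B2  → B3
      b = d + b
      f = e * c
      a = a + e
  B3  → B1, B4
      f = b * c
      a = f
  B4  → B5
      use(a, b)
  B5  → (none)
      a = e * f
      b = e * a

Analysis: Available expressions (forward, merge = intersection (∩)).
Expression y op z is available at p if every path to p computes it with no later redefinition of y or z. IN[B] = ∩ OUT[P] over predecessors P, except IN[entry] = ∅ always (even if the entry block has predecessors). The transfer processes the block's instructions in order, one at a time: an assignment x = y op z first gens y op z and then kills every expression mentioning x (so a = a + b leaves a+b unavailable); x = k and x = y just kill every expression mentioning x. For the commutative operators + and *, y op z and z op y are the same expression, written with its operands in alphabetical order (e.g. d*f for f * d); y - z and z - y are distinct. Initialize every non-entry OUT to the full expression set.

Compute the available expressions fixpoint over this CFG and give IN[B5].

Converged values:
  B0:   IN={}   OUT={}
  B1:   IN={}   OUT={}
  B2:   IN={}   OUT={c*e}
  B3:   IN={c*e}   OUT={b*c, c*e}
  B4:   IN={b*c, c*e}   OUT={b*c, c*e}
  B5:   IN={b*c, c*e}   OUT={a*e, c*e, e*f}

Merge at B5: IN[B5] = OUT[B4] = {b*c, c*e}

Answer: {b*c, c*e}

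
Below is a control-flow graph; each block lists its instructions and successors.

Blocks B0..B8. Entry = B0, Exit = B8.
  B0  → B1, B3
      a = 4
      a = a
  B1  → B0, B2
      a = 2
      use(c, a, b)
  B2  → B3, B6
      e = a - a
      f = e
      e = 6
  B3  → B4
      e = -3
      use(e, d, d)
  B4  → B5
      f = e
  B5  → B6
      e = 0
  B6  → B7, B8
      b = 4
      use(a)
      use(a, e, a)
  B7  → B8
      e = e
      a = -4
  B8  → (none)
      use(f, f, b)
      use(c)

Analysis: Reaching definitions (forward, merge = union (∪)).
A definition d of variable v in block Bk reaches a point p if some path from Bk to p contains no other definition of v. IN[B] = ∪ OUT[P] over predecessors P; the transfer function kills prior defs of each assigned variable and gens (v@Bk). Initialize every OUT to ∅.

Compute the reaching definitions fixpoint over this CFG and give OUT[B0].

Converged values:
  B0: | IN={a@B1} | OUT={a@B0}
  B1: | IN={a@B0} | OUT={a@B1}
  B2: | IN={a@B1} | OUT={a@B1, e@B2, f@B2}
  B3: | IN={a@B0, a@B1, e@B2, f@B2} | OUT={a@B0, a@B1, e@B3, f@B2}
  B4: | IN={a@B0, a@B1, e@B3, f@B2} | OUT={a@B0, a@B1, e@B3, f@B4}
  B5: | IN={a@B0, a@B1, e@B3, f@B4} | OUT={a@B0, a@B1, e@B5, f@B4}
  B6: | IN={a@B0, a@B1, e@B2, e@B5, f@B2, f@B4} | OUT={a@B0, a@B1, b@B6, e@B2, e@B5, f@B2, f@B4}
  B7: | IN={a@B0, a@B1, b@B6, e@B2, e@B5, f@B2, f@B4} | OUT={a@B7, b@B6, e@B7, f@B2, f@B4}
  B8: | IN={a@B0, a@B1, a@B7, b@B6, e@B2, e@B5, e@B7, f@B2, f@B4} | OUT={a@B0, a@B1, a@B7, b@B6, e@B2, e@B5, e@B7, f@B2, f@B4}

Merge at B0 (entry node, so the boundary value {} is joined with the incoming edge(s)): IN[B0] = {} ⊔ OUT[B1] = {a@B1}
Applying B0's transfer function to that IN value gives OUT[B0] (row B0 above).

Answer: {a@B0}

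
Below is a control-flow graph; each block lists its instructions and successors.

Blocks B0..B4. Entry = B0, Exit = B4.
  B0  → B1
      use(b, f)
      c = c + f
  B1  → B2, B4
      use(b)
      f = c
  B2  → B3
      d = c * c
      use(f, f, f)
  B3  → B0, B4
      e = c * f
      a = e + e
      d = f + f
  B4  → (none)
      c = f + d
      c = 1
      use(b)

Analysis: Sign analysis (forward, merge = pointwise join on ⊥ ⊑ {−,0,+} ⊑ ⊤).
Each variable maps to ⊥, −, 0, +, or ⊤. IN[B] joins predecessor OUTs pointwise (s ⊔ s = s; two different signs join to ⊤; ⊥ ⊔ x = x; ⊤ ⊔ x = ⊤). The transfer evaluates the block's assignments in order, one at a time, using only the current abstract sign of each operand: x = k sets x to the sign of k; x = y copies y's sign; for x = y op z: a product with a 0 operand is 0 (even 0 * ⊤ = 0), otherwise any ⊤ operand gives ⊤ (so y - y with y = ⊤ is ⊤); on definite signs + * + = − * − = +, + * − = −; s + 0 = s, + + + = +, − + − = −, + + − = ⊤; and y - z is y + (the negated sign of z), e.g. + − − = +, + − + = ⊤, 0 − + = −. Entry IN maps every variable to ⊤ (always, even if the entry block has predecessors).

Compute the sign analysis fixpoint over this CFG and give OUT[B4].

Fixpoint table:
  B0:   IN=(all ⊤)   OUT=(all ⊤)
  B1:   IN=(all ⊤)   OUT=(all ⊤)
  B2:   IN=(all ⊤)   OUT=(all ⊤)
  B3:   IN=(all ⊤)   OUT=(all ⊤)
  B4:   IN=(all ⊤)   OUT={c:+; rest ⊤}

Merge at B4: IN[B4] = OUT[B1] ⊔ OUT[B3] = {a: ⊤, b: ⊤, c: ⊤, d: ⊤, e: ⊤, f: ⊤}
Applying B4's transfer function to that IN value gives OUT[B4] (row B4 above).

Answer: {a: ⊤, b: ⊤, c: +, d: ⊤, e: ⊤, f: ⊤}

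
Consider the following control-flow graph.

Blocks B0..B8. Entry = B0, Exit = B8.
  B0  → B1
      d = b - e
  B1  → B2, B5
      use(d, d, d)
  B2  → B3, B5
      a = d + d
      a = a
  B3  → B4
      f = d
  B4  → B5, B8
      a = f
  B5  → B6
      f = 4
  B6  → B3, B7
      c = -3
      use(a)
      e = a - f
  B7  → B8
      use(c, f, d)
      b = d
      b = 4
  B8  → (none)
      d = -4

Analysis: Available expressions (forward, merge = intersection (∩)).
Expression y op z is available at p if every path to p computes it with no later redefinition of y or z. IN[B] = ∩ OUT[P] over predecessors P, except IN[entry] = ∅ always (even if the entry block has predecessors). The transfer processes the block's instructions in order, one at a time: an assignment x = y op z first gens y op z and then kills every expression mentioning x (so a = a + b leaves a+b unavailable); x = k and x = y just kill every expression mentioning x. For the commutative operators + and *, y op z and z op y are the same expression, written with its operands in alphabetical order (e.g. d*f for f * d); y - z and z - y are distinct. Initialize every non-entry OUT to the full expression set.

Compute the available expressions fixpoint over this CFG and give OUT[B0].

Answer: {b-e}

Derivation:
Per-block solution:
  B0:  IN={}  OUT={b-e}
  B1:  IN={b-e}  OUT={b-e}
  B2:  IN={b-e}  OUT={b-e, d+d}
  B3:  IN={}  OUT={}
  B4:  IN={}  OUT={}
  B5:  IN={}  OUT={}
  B6:  IN={}  OUT={a-f}
  B7:  IN={a-f}  OUT={a-f}
  B8:  IN={}  OUT={}

B0 is the boundary node: IN[B0] = {}
Applying B0's transfer function to that IN value gives OUT[B0] (row B0 above).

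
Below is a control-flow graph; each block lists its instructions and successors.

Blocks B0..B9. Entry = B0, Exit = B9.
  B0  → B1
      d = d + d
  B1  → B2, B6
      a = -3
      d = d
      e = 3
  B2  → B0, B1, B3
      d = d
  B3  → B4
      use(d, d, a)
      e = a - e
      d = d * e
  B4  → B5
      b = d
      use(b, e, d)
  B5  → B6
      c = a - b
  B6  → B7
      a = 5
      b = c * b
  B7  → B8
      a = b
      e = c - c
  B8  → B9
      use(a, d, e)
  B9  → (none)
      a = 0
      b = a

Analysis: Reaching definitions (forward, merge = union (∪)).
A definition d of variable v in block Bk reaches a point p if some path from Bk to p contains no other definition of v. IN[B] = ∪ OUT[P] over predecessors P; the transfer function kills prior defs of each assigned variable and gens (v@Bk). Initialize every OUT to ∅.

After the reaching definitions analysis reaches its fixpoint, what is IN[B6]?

Per-block solution:
  B0:   IN={a@B1, d@B2, e@B1}   OUT={a@B1, d@B0, e@B1}
  B1:   IN={a@B1, d@B0, d@B2, e@B1}   OUT={a@B1, d@B1, e@B1}
  B2:   IN={a@B1, d@B1, e@B1}   OUT={a@B1, d@B2, e@B1}
  B3:   IN={a@B1, d@B2, e@B1}   OUT={a@B1, d@B3, e@B3}
  B4:   IN={a@B1, d@B3, e@B3}   OUT={a@B1, b@B4, d@B3, e@B3}
  B5:   IN={a@B1, b@B4, d@B3, e@B3}   OUT={a@B1, b@B4, c@B5, d@B3, e@B3}
  B6:   IN={a@B1, b@B4, c@B5, d@B1, d@B3, e@B1, e@B3}   OUT={a@B6, b@B6, c@B5, d@B1, d@B3, e@B1, e@B3}
  B7:   IN={a@B6, b@B6, c@B5, d@B1, d@B3, e@B1, e@B3}   OUT={a@B7, b@B6, c@B5, d@B1, d@B3, e@B7}
  B8:   IN={a@B7, b@B6, c@B5, d@B1, d@B3, e@B7}   OUT={a@B7, b@B6, c@B5, d@B1, d@B3, e@B7}
  B9:   IN={a@B7, b@B6, c@B5, d@B1, d@B3, e@B7}   OUT={a@B9, b@B9, c@B5, d@B1, d@B3, e@B7}

Merge at B6: IN[B6] = OUT[B1] ⊔ OUT[B5] = {a@B1, b@B4, c@B5, d@B1, d@B3, e@B1, e@B3}

Answer: {a@B1, b@B4, c@B5, d@B1, d@B3, e@B1, e@B3}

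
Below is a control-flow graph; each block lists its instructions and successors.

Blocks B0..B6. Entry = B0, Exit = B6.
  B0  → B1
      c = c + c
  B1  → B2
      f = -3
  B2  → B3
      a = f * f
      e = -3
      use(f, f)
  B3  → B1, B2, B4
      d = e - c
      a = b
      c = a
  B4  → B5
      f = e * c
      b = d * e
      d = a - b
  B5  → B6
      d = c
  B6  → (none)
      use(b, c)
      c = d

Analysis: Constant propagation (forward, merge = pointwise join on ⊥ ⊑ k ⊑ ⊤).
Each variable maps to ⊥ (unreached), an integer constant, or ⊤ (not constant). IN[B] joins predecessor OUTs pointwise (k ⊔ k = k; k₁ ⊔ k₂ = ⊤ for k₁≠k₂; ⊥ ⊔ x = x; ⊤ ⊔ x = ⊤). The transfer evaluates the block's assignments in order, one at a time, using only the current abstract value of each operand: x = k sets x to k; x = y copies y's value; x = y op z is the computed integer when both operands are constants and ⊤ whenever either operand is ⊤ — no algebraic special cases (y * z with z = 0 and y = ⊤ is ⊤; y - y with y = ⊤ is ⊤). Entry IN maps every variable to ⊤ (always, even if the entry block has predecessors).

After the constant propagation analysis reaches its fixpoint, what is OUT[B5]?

Answer: {a: ⊤, b: ⊤, c: ⊤, d: ⊤, e: -3, f: ⊤}

Working:
Per-block solution:
  B0:   IN=(all ⊤)   OUT=(all ⊤)
  B1:   IN=(all ⊤)   OUT={f:-3; rest ⊤}
  B2:   IN={f:-3; rest ⊤}   OUT={a:9, e:-3, f:-3; rest ⊤}
  B3:   IN={a:9, e:-3, f:-3; rest ⊤}   OUT={e:-3, f:-3; rest ⊤}
  B4:   IN={e:-3, f:-3; rest ⊤}   OUT={e:-3; rest ⊤}
  B5:   IN={e:-3; rest ⊤}   OUT={e:-3; rest ⊤}
  B6:   IN={e:-3; rest ⊤}   OUT={e:-3; rest ⊤}

Merge at B5: IN[B5] = OUT[B4] = {a: ⊤, b: ⊤, c: ⊤, d: ⊤, e: -3, f: ⊤}
Applying B5's transfer function to that IN value gives OUT[B5] (row B5 above).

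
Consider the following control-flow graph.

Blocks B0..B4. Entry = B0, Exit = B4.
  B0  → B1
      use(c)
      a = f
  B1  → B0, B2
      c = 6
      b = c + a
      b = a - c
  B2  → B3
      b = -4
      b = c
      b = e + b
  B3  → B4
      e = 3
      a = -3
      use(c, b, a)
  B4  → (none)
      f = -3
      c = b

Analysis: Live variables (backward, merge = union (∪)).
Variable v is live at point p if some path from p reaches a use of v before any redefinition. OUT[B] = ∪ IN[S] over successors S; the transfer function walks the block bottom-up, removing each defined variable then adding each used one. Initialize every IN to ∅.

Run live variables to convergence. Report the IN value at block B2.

Converged values:
  B0:   IN={c, e, f}   OUT={a, e, f}
  B1:   IN={a, e, f}   OUT={c, e, f}
  B2:   IN={c, e}   OUT={b, c}
  B3:   IN={b, c}   OUT={b}
  B4:   IN={b}   OUT={}

Merge at B2: OUT[B2] = IN[B3] = {b, c}
Applying B2's transfer function to that OUT value gives IN[B2] (row B2 above).

Answer: {c, e}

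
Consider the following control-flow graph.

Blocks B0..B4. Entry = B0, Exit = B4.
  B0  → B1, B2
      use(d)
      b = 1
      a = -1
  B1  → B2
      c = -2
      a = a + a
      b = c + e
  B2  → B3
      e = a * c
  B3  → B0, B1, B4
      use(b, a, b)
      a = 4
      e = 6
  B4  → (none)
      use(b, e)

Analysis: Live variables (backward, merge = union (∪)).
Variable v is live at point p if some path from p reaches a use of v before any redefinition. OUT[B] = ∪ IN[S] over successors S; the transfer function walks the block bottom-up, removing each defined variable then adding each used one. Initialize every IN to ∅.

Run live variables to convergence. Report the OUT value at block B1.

Per-block solution:
  B0:   IN={c, d, e}   OUT={a, b, c, d, e}
  B1:   IN={a, d, e}   OUT={a, b, c, d}
  B2:   IN={a, b, c, d}   OUT={a, b, c, d}
  B3:   IN={a, b, c, d}   OUT={a, b, c, d, e}
  B4:   IN={b, e}   OUT={}

Merge at B1: OUT[B1] = IN[B2] = {a, b, c, d}

Answer: {a, b, c, d}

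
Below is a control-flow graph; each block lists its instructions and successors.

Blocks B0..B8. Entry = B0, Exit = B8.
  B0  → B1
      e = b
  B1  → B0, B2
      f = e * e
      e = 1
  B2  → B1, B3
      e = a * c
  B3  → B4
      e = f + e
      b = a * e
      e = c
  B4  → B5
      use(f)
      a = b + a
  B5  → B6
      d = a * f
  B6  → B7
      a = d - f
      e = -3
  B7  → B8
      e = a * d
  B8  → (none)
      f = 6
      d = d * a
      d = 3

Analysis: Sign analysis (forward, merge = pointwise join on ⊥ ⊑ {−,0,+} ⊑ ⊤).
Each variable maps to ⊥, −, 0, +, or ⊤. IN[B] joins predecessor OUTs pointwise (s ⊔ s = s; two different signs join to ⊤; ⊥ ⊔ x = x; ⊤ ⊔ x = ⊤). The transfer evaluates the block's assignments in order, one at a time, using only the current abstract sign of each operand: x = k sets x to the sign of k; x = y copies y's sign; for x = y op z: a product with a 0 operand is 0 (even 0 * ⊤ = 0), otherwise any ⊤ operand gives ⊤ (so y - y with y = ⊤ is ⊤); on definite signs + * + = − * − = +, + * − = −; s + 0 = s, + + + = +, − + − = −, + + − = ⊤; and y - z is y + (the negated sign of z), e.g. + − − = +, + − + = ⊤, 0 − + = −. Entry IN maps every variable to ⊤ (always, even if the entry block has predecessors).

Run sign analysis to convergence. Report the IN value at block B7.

Answer: {a: ⊤, b: ⊤, c: ⊤, d: ⊤, e: -, f: ⊤}

Derivation:
Per-block solution:
  B0:  IN=(all ⊤)  OUT=(all ⊤)
  B1:  IN=(all ⊤)  OUT={e:+; rest ⊤}
  B2:  IN={e:+; rest ⊤}  OUT=(all ⊤)
  B3:  IN=(all ⊤)  OUT=(all ⊤)
  B4:  IN=(all ⊤)  OUT=(all ⊤)
  B5:  IN=(all ⊤)  OUT=(all ⊤)
  B6:  IN=(all ⊤)  OUT={e:-; rest ⊤}
  B7:  IN={e:-; rest ⊤}  OUT=(all ⊤)
  B8:  IN=(all ⊤)  OUT={d:+, f:+; rest ⊤}

Merge at B7: IN[B7] = OUT[B6] = {a: ⊤, b: ⊤, c: ⊤, d: ⊤, e: -, f: ⊤}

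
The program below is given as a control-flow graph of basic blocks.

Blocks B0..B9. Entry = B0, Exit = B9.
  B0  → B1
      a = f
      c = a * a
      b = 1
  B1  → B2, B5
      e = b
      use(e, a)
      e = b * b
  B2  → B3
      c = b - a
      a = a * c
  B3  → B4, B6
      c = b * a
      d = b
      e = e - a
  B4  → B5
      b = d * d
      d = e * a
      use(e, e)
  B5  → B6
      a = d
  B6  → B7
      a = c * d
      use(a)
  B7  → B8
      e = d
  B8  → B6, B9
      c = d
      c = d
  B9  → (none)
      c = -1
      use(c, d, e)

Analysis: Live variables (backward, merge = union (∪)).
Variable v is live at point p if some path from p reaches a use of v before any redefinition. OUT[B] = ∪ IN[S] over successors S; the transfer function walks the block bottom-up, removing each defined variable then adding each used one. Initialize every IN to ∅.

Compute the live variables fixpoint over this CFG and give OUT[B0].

Per-block solution:
  B0:  IN={d, f}  OUT={a, b, c, d}
  B1:  IN={a, b, c, d}  OUT={a, b, c, d, e}
  B2:  IN={a, b, e}  OUT={a, b, e}
  B3:  IN={a, b, e}  OUT={a, c, d, e}
  B4:  IN={a, c, d, e}  OUT={c, d}
  B5:  IN={c, d}  OUT={c, d}
  B6:  IN={c, d}  OUT={d}
  B7:  IN={d}  OUT={d, e}
  B8:  IN={d, e}  OUT={c, d, e}
  B9:  IN={d, e}  OUT={}

Merge at B0: OUT[B0] = IN[B1] = {a, b, c, d}

Answer: {a, b, c, d}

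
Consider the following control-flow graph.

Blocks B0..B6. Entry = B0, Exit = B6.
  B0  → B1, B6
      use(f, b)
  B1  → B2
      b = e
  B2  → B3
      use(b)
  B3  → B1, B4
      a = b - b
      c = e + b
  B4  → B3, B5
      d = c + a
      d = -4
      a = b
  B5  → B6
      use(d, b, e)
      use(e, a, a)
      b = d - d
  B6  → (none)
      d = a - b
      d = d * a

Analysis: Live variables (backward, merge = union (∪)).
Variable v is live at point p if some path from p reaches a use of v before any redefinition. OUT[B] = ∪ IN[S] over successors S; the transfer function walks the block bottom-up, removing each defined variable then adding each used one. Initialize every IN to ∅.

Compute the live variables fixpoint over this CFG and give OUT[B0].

Answer: {a, b, e}

Trace:
Fixpoint table:
  B0:  IN={a, b, e, f}  OUT={a, b, e}
  B1:  IN={e}  OUT={b, e}
  B2:  IN={b, e}  OUT={b, e}
  B3:  IN={b, e}  OUT={a, b, c, e}
  B4:  IN={a, b, c, e}  OUT={a, b, d, e}
  B5:  IN={a, b, d, e}  OUT={a, b}
  B6:  IN={a, b}  OUT={}

Merge at B0: OUT[B0] = IN[B1] ⊔ IN[B6] = {a, b, e}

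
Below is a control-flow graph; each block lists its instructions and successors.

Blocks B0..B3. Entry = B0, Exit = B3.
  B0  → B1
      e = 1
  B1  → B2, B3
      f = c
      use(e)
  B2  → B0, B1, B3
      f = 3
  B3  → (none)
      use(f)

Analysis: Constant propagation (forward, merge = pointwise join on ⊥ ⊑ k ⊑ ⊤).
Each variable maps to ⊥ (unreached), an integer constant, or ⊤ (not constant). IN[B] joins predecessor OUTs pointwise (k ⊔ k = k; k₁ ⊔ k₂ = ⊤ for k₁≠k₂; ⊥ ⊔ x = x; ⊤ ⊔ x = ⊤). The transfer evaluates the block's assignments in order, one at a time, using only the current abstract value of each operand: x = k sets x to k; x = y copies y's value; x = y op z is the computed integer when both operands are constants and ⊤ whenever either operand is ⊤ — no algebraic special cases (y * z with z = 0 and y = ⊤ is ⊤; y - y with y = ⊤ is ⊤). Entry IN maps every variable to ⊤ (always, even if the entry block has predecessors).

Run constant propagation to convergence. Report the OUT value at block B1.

Answer: {a: ⊤, b: ⊤, c: ⊤, d: ⊤, e: 1, f: ⊤}

Trace:
Converged values:
  B0: | IN=(all ⊤) | OUT={e:1; rest ⊤}
  B1: | IN={e:1; rest ⊤} | OUT={e:1; rest ⊤}
  B2: | IN={e:1; rest ⊤} | OUT={e:1, f:3; rest ⊤}
  B3: | IN={e:1; rest ⊤} | OUT={e:1; rest ⊤}

Merge at B1: IN[B1] = OUT[B0] ⊔ OUT[B2] = {a: ⊤, b: ⊤, c: ⊤, d: ⊤, e: 1, f: ⊤}
Applying B1's transfer function to that IN value gives OUT[B1] (row B1 above).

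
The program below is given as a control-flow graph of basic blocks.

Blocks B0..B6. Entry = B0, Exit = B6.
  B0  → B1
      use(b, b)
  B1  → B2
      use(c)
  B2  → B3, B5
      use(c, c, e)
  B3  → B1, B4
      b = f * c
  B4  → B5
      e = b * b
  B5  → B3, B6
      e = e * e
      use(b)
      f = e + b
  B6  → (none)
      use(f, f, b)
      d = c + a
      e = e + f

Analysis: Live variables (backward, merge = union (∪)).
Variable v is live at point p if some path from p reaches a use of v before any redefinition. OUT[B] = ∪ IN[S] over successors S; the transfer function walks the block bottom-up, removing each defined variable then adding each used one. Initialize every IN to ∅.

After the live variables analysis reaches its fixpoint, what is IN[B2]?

Fixpoint table:
  B0:  IN={a, b, c, e, f}  OUT={a, b, c, e, f}
  B1:  IN={a, b, c, e, f}  OUT={a, b, c, e, f}
  B2:  IN={a, b, c, e, f}  OUT={a, b, c, e, f}
  B3:  IN={a, c, e, f}  OUT={a, b, c, e, f}
  B4:  IN={a, b, c}  OUT={a, b, c, e}
  B5:  IN={a, b, c, e}  OUT={a, b, c, e, f}
  B6:  IN={a, b, c, e, f}  OUT={}

Merge at B2: OUT[B2] = IN[B3] ⊔ IN[B5] = {a, b, c, e, f}
Applying B2's transfer function to that OUT value gives IN[B2] (row B2 above).

Answer: {a, b, c, e, f}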